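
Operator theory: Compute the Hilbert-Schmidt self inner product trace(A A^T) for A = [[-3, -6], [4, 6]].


trace(A * A^T) = sum of squares of all entries
= (-3)^2 + (-6)^2 + 4^2 + 6^2
= 9 + 36 + 16 + 36
= 97

97


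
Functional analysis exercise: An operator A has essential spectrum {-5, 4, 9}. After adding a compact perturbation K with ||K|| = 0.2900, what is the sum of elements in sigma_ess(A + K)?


By Weyl's theorem, the essential spectrum is invariant under compact perturbations.
sigma_ess(A + K) = sigma_ess(A) = {-5, 4, 9}
Sum = -5 + 4 + 9 = 8

8


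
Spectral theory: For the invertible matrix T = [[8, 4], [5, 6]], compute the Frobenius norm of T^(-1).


det(T) = 8*6 - 4*5 = 28
T^(-1) = (1/28) * [[6, -4], [-5, 8]] = [[0.2143, -0.1429], [-0.1786, 0.2857]]
||T^(-1)||_F^2 = 0.2143^2 + (-0.1429)^2 + (-0.1786)^2 + 0.2857^2 = 0.1798
||T^(-1)||_F = sqrt(0.1798) = 0.4241

0.4241


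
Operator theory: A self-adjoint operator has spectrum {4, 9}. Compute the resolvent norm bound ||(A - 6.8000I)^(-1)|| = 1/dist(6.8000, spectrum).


dist(6.8000, {4, 9}) = min(|6.8000 - 4|, |6.8000 - 9|)
= min(2.8000, 2.2000) = 2.2000
Resolvent bound = 1/2.2000 = 0.4545

0.4545


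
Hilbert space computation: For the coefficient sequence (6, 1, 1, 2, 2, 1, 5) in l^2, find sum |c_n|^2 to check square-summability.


sum |c_n|^2 = 6^2 + 1^2 + 1^2 + 2^2 + 2^2 + 1^2 + 5^2
= 36 + 1 + 1 + 4 + 4 + 1 + 25
= 72

72


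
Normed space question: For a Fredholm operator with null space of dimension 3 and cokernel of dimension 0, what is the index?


The Fredholm index is defined as ind(T) = dim(ker T) - dim(coker T)
= 3 - 0
= 3

3


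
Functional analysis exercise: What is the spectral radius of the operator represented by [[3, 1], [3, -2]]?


For a 2x2 matrix, eigenvalues satisfy lambda^2 - (trace)*lambda + det = 0
trace = 3 + -2 = 1
det = 3*-2 - 1*3 = -9
discriminant = 1^2 - 4*(-9) = 37
spectral radius = max |eigenvalue| = 3.5414

3.5414


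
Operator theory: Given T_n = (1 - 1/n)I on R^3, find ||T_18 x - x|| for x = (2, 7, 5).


T_18 x - x = (1 - 1/18)x - x = -x/18
||x|| = sqrt(78) = 8.8318
||T_18 x - x|| = ||x||/18 = 8.8318/18 = 0.4907

0.4907


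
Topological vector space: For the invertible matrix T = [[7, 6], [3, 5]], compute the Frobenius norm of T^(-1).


det(T) = 7*5 - 6*3 = 17
T^(-1) = (1/17) * [[5, -6], [-3, 7]] = [[0.2941, -0.3529], [-0.1765, 0.4118]]
||T^(-1)||_F^2 = 0.2941^2 + (-0.3529)^2 + (-0.1765)^2 + 0.4118^2 = 0.4118
||T^(-1)||_F = sqrt(0.4118) = 0.6417

0.6417


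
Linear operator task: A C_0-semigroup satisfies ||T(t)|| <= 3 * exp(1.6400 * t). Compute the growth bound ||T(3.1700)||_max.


||T(3.1700)|| <= 3 * exp(1.6400 * 3.1700)
= 3 * exp(5.1988)
= 3 * 181.0548
= 543.1645

543.1645


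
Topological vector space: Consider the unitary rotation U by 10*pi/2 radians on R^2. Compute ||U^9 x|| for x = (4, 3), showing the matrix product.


U is a rotation by theta = 10*pi/2
U^9 = rotation by 9*theta = 90*pi/2 = 2*pi/2 (mod 2*pi)
cos(2*pi/2) = -1.0000, sin(2*pi/2) = 0.0000
U^9 x = (-1.0000 * 4 - 0.0000 * 3, 0.0000 * 4 + -1.0000 * 3)
= (-4.0000, -3.0000)
||U^9 x|| = sqrt((-4.0000)^2 + (-3.0000)^2) = sqrt(25.0000) = 5.0000

5.0000


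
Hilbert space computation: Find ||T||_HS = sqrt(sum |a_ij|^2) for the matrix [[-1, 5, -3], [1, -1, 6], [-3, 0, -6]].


The Hilbert-Schmidt norm is sqrt(sum of squares of all entries).
Sum of squares = (-1)^2 + 5^2 + (-3)^2 + 1^2 + (-1)^2 + 6^2 + (-3)^2 + 0^2 + (-6)^2
= 1 + 25 + 9 + 1 + 1 + 36 + 9 + 0 + 36 = 118
||T||_HS = sqrt(118) = 10.8628

10.8628


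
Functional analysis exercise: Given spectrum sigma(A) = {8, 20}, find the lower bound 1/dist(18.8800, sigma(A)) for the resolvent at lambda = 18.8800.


dist(18.8800, {8, 20}) = min(|18.8800 - 8|, |18.8800 - 20|)
= min(10.8800, 1.1200) = 1.1200
Resolvent bound = 1/1.1200 = 0.8929

0.8929


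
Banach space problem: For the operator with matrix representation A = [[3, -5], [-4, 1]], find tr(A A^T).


trace(A * A^T) = sum of squares of all entries
= 3^2 + (-5)^2 + (-4)^2 + 1^2
= 9 + 25 + 16 + 1
= 51

51


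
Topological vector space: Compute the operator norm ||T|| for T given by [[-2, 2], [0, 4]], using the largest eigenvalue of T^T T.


A^T A = [[4, -4], [-4, 20]]
trace(A^T A) = 24, det(A^T A) = 64
discriminant = 24^2 - 4*64 = 320
Largest eigenvalue of A^T A = (trace + sqrt(disc))/2 = 20.9443
||T|| = sqrt(20.9443) = 4.5765

4.5765


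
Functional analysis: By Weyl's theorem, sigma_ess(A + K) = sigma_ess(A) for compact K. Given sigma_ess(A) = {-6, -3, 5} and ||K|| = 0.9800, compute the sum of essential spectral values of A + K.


By Weyl's theorem, the essential spectrum is invariant under compact perturbations.
sigma_ess(A + K) = sigma_ess(A) = {-6, -3, 5}
Sum = -6 + -3 + 5 = -4

-4


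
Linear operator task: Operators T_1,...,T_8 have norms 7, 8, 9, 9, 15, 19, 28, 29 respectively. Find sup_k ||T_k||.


By the Uniform Boundedness Principle, the supremum of norms is finite.
sup_k ||T_k|| = max(7, 8, 9, 9, 15, 19, 28, 29) = 29

29


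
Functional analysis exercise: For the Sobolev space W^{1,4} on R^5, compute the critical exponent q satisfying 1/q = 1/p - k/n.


Using the Sobolev embedding formula: 1/q = 1/p - k/n
1/q = 1/4 - 1/5 = 1/20
q = 1/(1/20) = 20

20.0000


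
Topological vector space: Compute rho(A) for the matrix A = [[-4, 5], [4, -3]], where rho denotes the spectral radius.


For a 2x2 matrix, eigenvalues satisfy lambda^2 - (trace)*lambda + det = 0
trace = -4 + -3 = -7
det = -4*-3 - 5*4 = -8
discriminant = (-7)^2 - 4*(-8) = 81
spectral radius = max |eigenvalue| = 8.0000

8.0000


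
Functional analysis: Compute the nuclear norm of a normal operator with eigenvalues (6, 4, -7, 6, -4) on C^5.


For a normal operator, singular values equal |eigenvalues|.
Trace norm = sum |lambda_i| = 6 + 4 + 7 + 6 + 4
= 27

27


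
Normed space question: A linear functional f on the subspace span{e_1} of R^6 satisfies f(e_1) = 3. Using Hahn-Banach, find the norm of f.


The norm of f is given by ||f|| = sup_{||x||=1} |f(x)|.
On span{e_1}, ||e_1|| = 1, so ||f|| = |f(e_1)| / ||e_1||
= |3| / 1 = 3.0000

3.0000


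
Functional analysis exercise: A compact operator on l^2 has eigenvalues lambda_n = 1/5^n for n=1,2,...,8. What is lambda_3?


The eigenvalue formula gives lambda_3 = 1/5^3
= 1/125
= 0.0080

0.0080


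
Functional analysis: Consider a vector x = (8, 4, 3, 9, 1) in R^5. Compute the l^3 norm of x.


The l^3 norm = (sum |x_i|^3)^(1/3)
Sum of 3th powers = 512 + 64 + 27 + 729 + 1 = 1333
||x||_3 = (1333)^(1/3) = 11.0055

11.0055


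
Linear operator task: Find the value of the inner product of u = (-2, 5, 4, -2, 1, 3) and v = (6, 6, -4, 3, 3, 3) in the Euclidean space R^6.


Computing the standard inner product <u, v> = sum u_i * v_i
= -2*6 + 5*6 + 4*-4 + -2*3 + 1*3 + 3*3
= -12 + 30 + -16 + -6 + 3 + 9
= 8

8


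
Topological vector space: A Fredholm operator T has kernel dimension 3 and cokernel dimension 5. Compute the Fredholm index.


The Fredholm index is defined as ind(T) = dim(ker T) - dim(coker T)
= 3 - 5
= -2

-2


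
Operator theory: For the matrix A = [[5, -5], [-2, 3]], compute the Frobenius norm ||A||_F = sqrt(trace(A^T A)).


||A||_F^2 = sum a_ij^2
= 5^2 + (-5)^2 + (-2)^2 + 3^2
= 25 + 25 + 4 + 9 = 63
||A||_F = sqrt(63) = 7.9373

7.9373


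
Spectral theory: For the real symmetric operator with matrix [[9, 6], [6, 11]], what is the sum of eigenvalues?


For a self-adjoint (symmetric) matrix, the eigenvalues are real.
The sum of eigenvalues equals the trace of the matrix.
trace = 9 + 11 = 20

20


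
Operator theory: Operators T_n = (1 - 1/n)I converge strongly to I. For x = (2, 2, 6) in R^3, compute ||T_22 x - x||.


T_22 x - x = (1 - 1/22)x - x = -x/22
||x|| = sqrt(44) = 6.6332
||T_22 x - x|| = ||x||/22 = 6.6332/22 = 0.3015

0.3015


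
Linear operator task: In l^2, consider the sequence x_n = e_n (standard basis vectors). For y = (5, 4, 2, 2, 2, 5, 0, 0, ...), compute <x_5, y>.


x_5 = e_5 is the standard basis vector with 1 in position 5.
<x_5, y> = y_5 = 2
As n -> infinity, <x_n, y> -> 0, confirming weak convergence of (x_n) to 0.

2


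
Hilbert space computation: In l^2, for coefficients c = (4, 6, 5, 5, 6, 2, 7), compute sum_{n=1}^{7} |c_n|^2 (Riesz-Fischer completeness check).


sum |c_n|^2 = 4^2 + 6^2 + 5^2 + 5^2 + 6^2 + 2^2 + 7^2
= 16 + 36 + 25 + 25 + 36 + 4 + 49
= 191

191


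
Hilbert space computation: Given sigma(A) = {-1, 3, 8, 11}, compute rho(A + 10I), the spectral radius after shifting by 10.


Spectrum of A + 10I = {9, 13, 18, 21}
Spectral radius = max |lambda| over the shifted spectrum
= max(9, 13, 18, 21) = 21

21


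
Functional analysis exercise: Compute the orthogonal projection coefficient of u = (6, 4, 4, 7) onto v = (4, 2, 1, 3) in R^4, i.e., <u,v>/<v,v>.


Computing <u,v> = 6*4 + 4*2 + 4*1 + 7*3 = 57
Computing <v,v> = 4^2 + 2^2 + 1^2 + 3^2 = 30
Projection coefficient = 57/30 = 1.9000

1.9000


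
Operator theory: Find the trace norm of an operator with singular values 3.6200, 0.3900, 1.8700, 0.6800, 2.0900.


The nuclear norm is the sum of all singular values.
||T||_1 = 3.6200 + 0.3900 + 1.8700 + 0.6800 + 2.0900
= 8.6500

8.6500


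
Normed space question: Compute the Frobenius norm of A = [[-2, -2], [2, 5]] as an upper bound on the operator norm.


||A||_F^2 = sum a_ij^2
= (-2)^2 + (-2)^2 + 2^2 + 5^2
= 4 + 4 + 4 + 25 = 37
||A||_F = sqrt(37) = 6.0828

6.0828


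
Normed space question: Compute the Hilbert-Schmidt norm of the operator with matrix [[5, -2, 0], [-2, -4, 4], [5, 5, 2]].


The Hilbert-Schmidt norm is sqrt(sum of squares of all entries).
Sum of squares = 5^2 + (-2)^2 + 0^2 + (-2)^2 + (-4)^2 + 4^2 + 5^2 + 5^2 + 2^2
= 25 + 4 + 0 + 4 + 16 + 16 + 25 + 25 + 4 = 119
||T||_HS = sqrt(119) = 10.9087

10.9087


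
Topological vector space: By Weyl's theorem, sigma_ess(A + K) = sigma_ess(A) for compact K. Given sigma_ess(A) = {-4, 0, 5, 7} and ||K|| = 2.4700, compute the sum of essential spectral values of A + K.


By Weyl's theorem, the essential spectrum is invariant under compact perturbations.
sigma_ess(A + K) = sigma_ess(A) = {-4, 0, 5, 7}
Sum = -4 + 0 + 5 + 7 = 8

8


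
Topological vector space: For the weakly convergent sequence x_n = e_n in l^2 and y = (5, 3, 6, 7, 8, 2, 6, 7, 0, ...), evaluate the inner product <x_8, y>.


x_8 = e_8 is the standard basis vector with 1 in position 8.
<x_8, y> = y_8 = 7
As n -> infinity, <x_n, y> -> 0, confirming weak convergence of (x_n) to 0.

7


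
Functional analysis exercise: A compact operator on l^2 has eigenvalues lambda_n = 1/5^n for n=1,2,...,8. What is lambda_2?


The eigenvalue formula gives lambda_2 = 1/5^2
= 1/25
= 0.0400

0.0400


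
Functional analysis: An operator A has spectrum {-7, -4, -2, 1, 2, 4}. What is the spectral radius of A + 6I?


Spectrum of A + 6I = {-1, 2, 4, 7, 8, 10}
Spectral radius = max |lambda| over the shifted spectrum
= max(1, 2, 4, 7, 8, 10) = 10

10


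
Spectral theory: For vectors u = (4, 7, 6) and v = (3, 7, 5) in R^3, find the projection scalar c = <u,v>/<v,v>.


Computing <u,v> = 4*3 + 7*7 + 6*5 = 91
Computing <v,v> = 3^2 + 7^2 + 5^2 = 83
Projection coefficient = 91/83 = 1.0964

1.0964


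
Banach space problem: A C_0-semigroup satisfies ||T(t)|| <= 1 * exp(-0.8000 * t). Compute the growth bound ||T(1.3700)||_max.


||T(1.3700)|| <= 1 * exp(-0.8000 * 1.3700)
= 1 * exp(-1.0960)
= 1 * 0.3342
= 0.3342

0.3342


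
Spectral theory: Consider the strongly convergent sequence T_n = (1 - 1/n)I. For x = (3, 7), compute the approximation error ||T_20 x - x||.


T_20 x - x = (1 - 1/20)x - x = -x/20
||x|| = sqrt(58) = 7.6158
||T_20 x - x|| = ||x||/20 = 7.6158/20 = 0.3808

0.3808


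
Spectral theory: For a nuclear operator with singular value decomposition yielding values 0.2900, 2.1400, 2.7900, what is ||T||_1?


The nuclear norm is the sum of all singular values.
||T||_1 = 0.2900 + 2.1400 + 2.7900
= 5.2200

5.2200


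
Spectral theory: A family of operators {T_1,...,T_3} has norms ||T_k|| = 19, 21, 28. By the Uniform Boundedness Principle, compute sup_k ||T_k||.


By the Uniform Boundedness Principle, the supremum of norms is finite.
sup_k ||T_k|| = max(19, 21, 28) = 28

28


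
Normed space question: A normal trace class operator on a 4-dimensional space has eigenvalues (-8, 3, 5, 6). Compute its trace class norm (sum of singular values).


For a normal operator, singular values equal |eigenvalues|.
Trace norm = sum |lambda_i| = 8 + 3 + 5 + 6
= 22

22


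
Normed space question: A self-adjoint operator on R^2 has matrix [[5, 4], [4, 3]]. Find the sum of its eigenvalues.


For a self-adjoint (symmetric) matrix, the eigenvalues are real.
The sum of eigenvalues equals the trace of the matrix.
trace = 5 + 3 = 8

8


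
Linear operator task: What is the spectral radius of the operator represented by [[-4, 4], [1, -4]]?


For a 2x2 matrix, eigenvalues satisfy lambda^2 - (trace)*lambda + det = 0
trace = -4 + -4 = -8
det = -4*-4 - 4*1 = 12
discriminant = (-8)^2 - 4*(12) = 16
spectral radius = max |eigenvalue| = 6.0000

6.0000


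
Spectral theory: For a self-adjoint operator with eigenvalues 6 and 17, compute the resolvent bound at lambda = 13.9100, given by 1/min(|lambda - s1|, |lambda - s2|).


dist(13.9100, {6, 17}) = min(|13.9100 - 6|, |13.9100 - 17|)
= min(7.9100, 3.0900) = 3.0900
Resolvent bound = 1/3.0900 = 0.3236

0.3236


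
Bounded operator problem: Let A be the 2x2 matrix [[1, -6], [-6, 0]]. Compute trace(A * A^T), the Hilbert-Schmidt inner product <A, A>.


trace(A * A^T) = sum of squares of all entries
= 1^2 + (-6)^2 + (-6)^2 + 0^2
= 1 + 36 + 36 + 0
= 73

73


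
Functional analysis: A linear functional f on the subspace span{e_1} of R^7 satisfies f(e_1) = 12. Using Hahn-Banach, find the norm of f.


The norm of f is given by ||f|| = sup_{||x||=1} |f(x)|.
On span{e_1}, ||e_1|| = 1, so ||f|| = |f(e_1)| / ||e_1||
= |12| / 1 = 12.0000

12.0000


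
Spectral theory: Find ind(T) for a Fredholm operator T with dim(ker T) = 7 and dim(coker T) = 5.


The Fredholm index is defined as ind(T) = dim(ker T) - dim(coker T)
= 7 - 5
= 2

2


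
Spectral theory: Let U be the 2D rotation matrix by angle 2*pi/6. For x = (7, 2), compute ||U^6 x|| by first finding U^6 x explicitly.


U is a rotation by theta = 2*pi/6
U^6 = rotation by 6*theta = 12*pi/6 = 0*pi/6 (mod 2*pi)
cos(0*pi/6) = 1.0000, sin(0*pi/6) = 0.0000
U^6 x = (1.0000 * 7 - 0.0000 * 2, 0.0000 * 7 + 1.0000 * 2)
= (7.0000, 2.0000)
||U^6 x|| = sqrt(7.0000^2 + 2.0000^2) = sqrt(53.0000) = 7.2801

7.2801


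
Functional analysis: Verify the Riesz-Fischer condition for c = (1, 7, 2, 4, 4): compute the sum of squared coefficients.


sum |c_n|^2 = 1^2 + 7^2 + 2^2 + 4^2 + 4^2
= 1 + 49 + 4 + 16 + 16
= 86

86


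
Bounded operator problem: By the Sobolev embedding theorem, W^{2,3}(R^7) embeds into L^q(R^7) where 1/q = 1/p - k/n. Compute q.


Using the Sobolev embedding formula: 1/q = 1/p - k/n
1/q = 1/3 - 2/7 = 1/21
q = 1/(1/21) = 21

21.0000


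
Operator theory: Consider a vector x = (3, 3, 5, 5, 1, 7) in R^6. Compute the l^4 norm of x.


The l^4 norm = (sum |x_i|^4)^(1/4)
Sum of 4th powers = 81 + 81 + 625 + 625 + 1 + 2401 = 3814
||x||_4 = (3814)^(1/4) = 7.8586

7.8586


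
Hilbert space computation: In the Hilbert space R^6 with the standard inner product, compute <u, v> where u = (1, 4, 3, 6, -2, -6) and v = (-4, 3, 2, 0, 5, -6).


Computing the standard inner product <u, v> = sum u_i * v_i
= 1*-4 + 4*3 + 3*2 + 6*0 + -2*5 + -6*-6
= -4 + 12 + 6 + 0 + -10 + 36
= 40

40


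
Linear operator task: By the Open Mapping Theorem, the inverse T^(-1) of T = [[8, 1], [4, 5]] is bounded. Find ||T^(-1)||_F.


det(T) = 8*5 - 1*4 = 36
T^(-1) = (1/36) * [[5, -1], [-4, 8]] = [[0.1389, -0.0278], [-0.1111, 0.2222]]
||T^(-1)||_F^2 = 0.1389^2 + (-0.0278)^2 + (-0.1111)^2 + 0.2222^2 = 0.0818
||T^(-1)||_F = sqrt(0.0818) = 0.2860

0.2860


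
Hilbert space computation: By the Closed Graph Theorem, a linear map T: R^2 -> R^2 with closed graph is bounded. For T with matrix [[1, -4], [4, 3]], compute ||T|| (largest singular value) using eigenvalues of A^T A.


A^T A = [[17, 8], [8, 25]]
trace(A^T A) = 42, det(A^T A) = 361
discriminant = 42^2 - 4*361 = 320
Largest eigenvalue of A^T A = (trace + sqrt(disc))/2 = 29.9443
||T|| = sqrt(29.9443) = 5.4721

5.4721


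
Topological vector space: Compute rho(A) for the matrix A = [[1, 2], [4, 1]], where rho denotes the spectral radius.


For a 2x2 matrix, eigenvalues satisfy lambda^2 - (trace)*lambda + det = 0
trace = 1 + 1 = 2
det = 1*1 - 2*4 = -7
discriminant = 2^2 - 4*(-7) = 32
spectral radius = max |eigenvalue| = 3.8284

3.8284


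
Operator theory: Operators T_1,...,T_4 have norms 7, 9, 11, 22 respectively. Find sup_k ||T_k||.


By the Uniform Boundedness Principle, the supremum of norms is finite.
sup_k ||T_k|| = max(7, 9, 11, 22) = 22

22


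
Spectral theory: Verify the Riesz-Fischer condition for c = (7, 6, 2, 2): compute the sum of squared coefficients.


sum |c_n|^2 = 7^2 + 6^2 + 2^2 + 2^2
= 49 + 36 + 4 + 4
= 93

93


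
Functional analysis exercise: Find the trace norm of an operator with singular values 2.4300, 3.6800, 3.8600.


The nuclear norm is the sum of all singular values.
||T||_1 = 2.4300 + 3.6800 + 3.8600
= 9.9700

9.9700


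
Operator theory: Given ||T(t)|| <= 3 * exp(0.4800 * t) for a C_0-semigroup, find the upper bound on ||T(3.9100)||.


||T(3.9100)|| <= 3 * exp(0.4800 * 3.9100)
= 3 * exp(1.8768)
= 3 * 6.5326
= 19.5977

19.5977


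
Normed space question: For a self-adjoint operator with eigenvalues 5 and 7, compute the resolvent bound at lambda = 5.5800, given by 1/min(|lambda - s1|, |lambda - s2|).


dist(5.5800, {5, 7}) = min(|5.5800 - 5|, |5.5800 - 7|)
= min(0.5800, 1.4200) = 0.5800
Resolvent bound = 1/0.5800 = 1.7241

1.7241


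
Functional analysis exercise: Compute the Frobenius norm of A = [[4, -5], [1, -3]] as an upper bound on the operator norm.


||A||_F^2 = sum a_ij^2
= 4^2 + (-5)^2 + 1^2 + (-3)^2
= 16 + 25 + 1 + 9 = 51
||A||_F = sqrt(51) = 7.1414

7.1414


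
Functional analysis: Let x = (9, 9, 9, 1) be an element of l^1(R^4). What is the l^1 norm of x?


The l^1 norm equals the sum of absolute values of all components.
||x||_1 = 9 + 9 + 9 + 1
= 28

28.0000


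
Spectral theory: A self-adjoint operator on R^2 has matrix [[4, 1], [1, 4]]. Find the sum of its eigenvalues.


For a self-adjoint (symmetric) matrix, the eigenvalues are real.
The sum of eigenvalues equals the trace of the matrix.
trace = 4 + 4 = 8

8


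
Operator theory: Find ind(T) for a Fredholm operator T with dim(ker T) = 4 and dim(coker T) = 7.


The Fredholm index is defined as ind(T) = dim(ker T) - dim(coker T)
= 4 - 7
= -3

-3


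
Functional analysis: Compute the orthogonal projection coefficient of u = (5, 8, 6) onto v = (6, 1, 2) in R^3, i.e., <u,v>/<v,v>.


Computing <u,v> = 5*6 + 8*1 + 6*2 = 50
Computing <v,v> = 6^2 + 1^2 + 2^2 = 41
Projection coefficient = 50/41 = 1.2195

1.2195


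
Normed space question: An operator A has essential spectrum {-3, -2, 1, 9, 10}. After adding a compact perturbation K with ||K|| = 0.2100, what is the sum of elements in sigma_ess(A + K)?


By Weyl's theorem, the essential spectrum is invariant under compact perturbations.
sigma_ess(A + K) = sigma_ess(A) = {-3, -2, 1, 9, 10}
Sum = -3 + -2 + 1 + 9 + 10 = 15

15


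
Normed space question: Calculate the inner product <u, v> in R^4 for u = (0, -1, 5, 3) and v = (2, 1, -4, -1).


Computing the standard inner product <u, v> = sum u_i * v_i
= 0*2 + -1*1 + 5*-4 + 3*-1
= 0 + -1 + -20 + -3
= -24

-24


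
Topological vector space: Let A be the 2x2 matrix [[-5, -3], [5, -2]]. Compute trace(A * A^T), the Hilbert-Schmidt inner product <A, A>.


trace(A * A^T) = sum of squares of all entries
= (-5)^2 + (-3)^2 + 5^2 + (-2)^2
= 25 + 9 + 25 + 4
= 63

63


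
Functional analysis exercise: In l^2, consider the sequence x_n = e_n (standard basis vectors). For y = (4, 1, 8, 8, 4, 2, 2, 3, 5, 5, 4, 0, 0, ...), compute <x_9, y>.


x_9 = e_9 is the standard basis vector with 1 in position 9.
<x_9, y> = y_9 = 5
As n -> infinity, <x_n, y> -> 0, confirming weak convergence of (x_n) to 0.

5


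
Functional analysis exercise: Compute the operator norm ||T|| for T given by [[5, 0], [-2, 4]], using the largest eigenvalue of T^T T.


A^T A = [[29, -8], [-8, 16]]
trace(A^T A) = 45, det(A^T A) = 400
discriminant = 45^2 - 4*400 = 425
Largest eigenvalue of A^T A = (trace + sqrt(disc))/2 = 32.8078
||T|| = sqrt(32.8078) = 5.7278

5.7278


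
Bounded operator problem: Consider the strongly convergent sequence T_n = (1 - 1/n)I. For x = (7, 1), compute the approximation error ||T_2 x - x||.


T_2 x - x = (1 - 1/2)x - x = -x/2
||x|| = sqrt(50) = 7.0711
||T_2 x - x|| = ||x||/2 = 7.0711/2 = 3.5355

3.5355


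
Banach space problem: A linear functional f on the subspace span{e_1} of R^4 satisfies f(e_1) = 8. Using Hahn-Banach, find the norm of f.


The norm of f is given by ||f|| = sup_{||x||=1} |f(x)|.
On span{e_1}, ||e_1|| = 1, so ||f|| = |f(e_1)| / ||e_1||
= |8| / 1 = 8.0000

8.0000


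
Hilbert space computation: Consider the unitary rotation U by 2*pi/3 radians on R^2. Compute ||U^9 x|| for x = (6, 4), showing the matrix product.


U is a rotation by theta = 2*pi/3
U^9 = rotation by 9*theta = 18*pi/3 = 0*pi/3 (mod 2*pi)
cos(0*pi/3) = 1.0000, sin(0*pi/3) = 0.0000
U^9 x = (1.0000 * 6 - 0.0000 * 4, 0.0000 * 6 + 1.0000 * 4)
= (6.0000, 4.0000)
||U^9 x|| = sqrt(6.0000^2 + 4.0000^2) = sqrt(52.0000) = 7.2111

7.2111


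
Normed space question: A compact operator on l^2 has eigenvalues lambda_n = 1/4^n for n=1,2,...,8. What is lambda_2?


The eigenvalue formula gives lambda_2 = 1/4^2
= 1/16
= 0.0625

0.0625


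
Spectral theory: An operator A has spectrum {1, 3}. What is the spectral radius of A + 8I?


Spectrum of A + 8I = {9, 11}
Spectral radius = max |lambda| over the shifted spectrum
= max(9, 11) = 11

11


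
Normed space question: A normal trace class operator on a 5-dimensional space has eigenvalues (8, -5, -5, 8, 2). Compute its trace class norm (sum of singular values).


For a normal operator, singular values equal |eigenvalues|.
Trace norm = sum |lambda_i| = 8 + 5 + 5 + 8 + 2
= 28

28


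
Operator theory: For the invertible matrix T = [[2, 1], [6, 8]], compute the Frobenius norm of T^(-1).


det(T) = 2*8 - 1*6 = 10
T^(-1) = (1/10) * [[8, -1], [-6, 2]] = [[0.8000, -0.1000], [-0.6000, 0.2000]]
||T^(-1)||_F^2 = 0.8000^2 + (-0.1000)^2 + (-0.6000)^2 + 0.2000^2 = 1.0500
||T^(-1)||_F = sqrt(1.0500) = 1.0247

1.0247


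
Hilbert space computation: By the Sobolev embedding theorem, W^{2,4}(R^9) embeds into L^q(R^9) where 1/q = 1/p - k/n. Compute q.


Using the Sobolev embedding formula: 1/q = 1/p - k/n
1/q = 1/4 - 2/9 = 1/36
q = 1/(1/36) = 36

36.0000


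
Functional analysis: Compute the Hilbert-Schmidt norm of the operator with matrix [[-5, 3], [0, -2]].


The Hilbert-Schmidt norm is sqrt(sum of squares of all entries).
Sum of squares = (-5)^2 + 3^2 + 0^2 + (-2)^2
= 25 + 9 + 0 + 4 = 38
||T||_HS = sqrt(38) = 6.1644

6.1644


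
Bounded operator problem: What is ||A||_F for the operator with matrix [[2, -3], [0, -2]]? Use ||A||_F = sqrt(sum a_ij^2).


||A||_F^2 = sum a_ij^2
= 2^2 + (-3)^2 + 0^2 + (-2)^2
= 4 + 9 + 0 + 4 = 17
||A||_F = sqrt(17) = 4.1231

4.1231


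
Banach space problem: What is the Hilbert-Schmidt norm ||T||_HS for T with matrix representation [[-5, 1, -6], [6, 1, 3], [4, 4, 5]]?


The Hilbert-Schmidt norm is sqrt(sum of squares of all entries).
Sum of squares = (-5)^2 + 1^2 + (-6)^2 + 6^2 + 1^2 + 3^2 + 4^2 + 4^2 + 5^2
= 25 + 1 + 36 + 36 + 1 + 9 + 16 + 16 + 25 = 165
||T||_HS = sqrt(165) = 12.8452

12.8452


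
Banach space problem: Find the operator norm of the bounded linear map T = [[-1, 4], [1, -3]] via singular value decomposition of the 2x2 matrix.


A^T A = [[2, -7], [-7, 25]]
trace(A^T A) = 27, det(A^T A) = 1
discriminant = 27^2 - 4*1 = 725
Largest eigenvalue of A^T A = (trace + sqrt(disc))/2 = 26.9629
||T|| = sqrt(26.9629) = 5.1926

5.1926


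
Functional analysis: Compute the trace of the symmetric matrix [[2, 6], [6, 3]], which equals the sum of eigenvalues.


For a self-adjoint (symmetric) matrix, the eigenvalues are real.
The sum of eigenvalues equals the trace of the matrix.
trace = 2 + 3 = 5

5


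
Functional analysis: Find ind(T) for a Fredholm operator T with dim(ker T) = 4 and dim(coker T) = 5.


The Fredholm index is defined as ind(T) = dim(ker T) - dim(coker T)
= 4 - 5
= -1

-1


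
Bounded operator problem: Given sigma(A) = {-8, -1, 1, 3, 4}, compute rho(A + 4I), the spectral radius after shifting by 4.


Spectrum of A + 4I = {-4, 3, 5, 7, 8}
Spectral radius = max |lambda| over the shifted spectrum
= max(4, 3, 5, 7, 8) = 8

8


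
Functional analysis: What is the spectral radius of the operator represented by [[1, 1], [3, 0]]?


For a 2x2 matrix, eigenvalues satisfy lambda^2 - (trace)*lambda + det = 0
trace = 1 + 0 = 1
det = 1*0 - 1*3 = -3
discriminant = 1^2 - 4*(-3) = 13
spectral radius = max |eigenvalue| = 2.3028

2.3028


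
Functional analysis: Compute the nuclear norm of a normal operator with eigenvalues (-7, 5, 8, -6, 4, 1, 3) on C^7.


For a normal operator, singular values equal |eigenvalues|.
Trace norm = sum |lambda_i| = 7 + 5 + 8 + 6 + 4 + 1 + 3
= 34

34


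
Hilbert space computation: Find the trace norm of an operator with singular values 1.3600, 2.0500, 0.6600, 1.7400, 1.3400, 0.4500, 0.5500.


The nuclear norm is the sum of all singular values.
||T||_1 = 1.3600 + 2.0500 + 0.6600 + 1.7400 + 1.3400 + 0.4500 + 0.5500
= 8.1500

8.1500


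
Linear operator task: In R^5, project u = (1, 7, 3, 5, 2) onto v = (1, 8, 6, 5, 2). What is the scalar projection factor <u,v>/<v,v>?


Computing <u,v> = 1*1 + 7*8 + 3*6 + 5*5 + 2*2 = 104
Computing <v,v> = 1^2 + 8^2 + 6^2 + 5^2 + 2^2 = 130
Projection coefficient = 104/130 = 0.8000

0.8000


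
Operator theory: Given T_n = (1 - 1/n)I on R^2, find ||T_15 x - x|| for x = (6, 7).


T_15 x - x = (1 - 1/15)x - x = -x/15
||x|| = sqrt(85) = 9.2195
||T_15 x - x|| = ||x||/15 = 9.2195/15 = 0.6146

0.6146


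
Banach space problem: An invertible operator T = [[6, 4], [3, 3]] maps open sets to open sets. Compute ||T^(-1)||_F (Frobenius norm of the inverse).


det(T) = 6*3 - 4*3 = 6
T^(-1) = (1/6) * [[3, -4], [-3, 6]] = [[0.5000, -0.6667], [-0.5000, 1.0000]]
||T^(-1)||_F^2 = 0.5000^2 + (-0.6667)^2 + (-0.5000)^2 + 1.0000^2 = 1.9444
||T^(-1)||_F = sqrt(1.9444) = 1.3944

1.3944


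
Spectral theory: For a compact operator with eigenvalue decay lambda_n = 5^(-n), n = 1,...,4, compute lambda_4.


The eigenvalue formula gives lambda_4 = 1/5^4
= 1/625
= 0.0016

0.0016


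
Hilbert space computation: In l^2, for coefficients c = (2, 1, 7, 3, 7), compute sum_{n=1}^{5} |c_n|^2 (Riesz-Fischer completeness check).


sum |c_n|^2 = 2^2 + 1^2 + 7^2 + 3^2 + 7^2
= 4 + 1 + 49 + 9 + 49
= 112

112


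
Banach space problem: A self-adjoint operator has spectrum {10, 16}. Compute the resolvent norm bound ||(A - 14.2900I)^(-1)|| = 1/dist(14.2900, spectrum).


dist(14.2900, {10, 16}) = min(|14.2900 - 10|, |14.2900 - 16|)
= min(4.2900, 1.7100) = 1.7100
Resolvent bound = 1/1.7100 = 0.5848

0.5848


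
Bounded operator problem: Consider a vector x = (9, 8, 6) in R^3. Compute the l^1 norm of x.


The l^1 norm equals the sum of absolute values of all components.
||x||_1 = 9 + 8 + 6
= 23

23.0000


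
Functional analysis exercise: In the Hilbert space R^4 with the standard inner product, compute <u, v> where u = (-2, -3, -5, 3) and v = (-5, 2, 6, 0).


Computing the standard inner product <u, v> = sum u_i * v_i
= -2*-5 + -3*2 + -5*6 + 3*0
= 10 + -6 + -30 + 0
= -26

-26


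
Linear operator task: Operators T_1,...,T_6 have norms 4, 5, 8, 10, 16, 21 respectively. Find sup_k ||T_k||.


By the Uniform Boundedness Principle, the supremum of norms is finite.
sup_k ||T_k|| = max(4, 5, 8, 10, 16, 21) = 21

21


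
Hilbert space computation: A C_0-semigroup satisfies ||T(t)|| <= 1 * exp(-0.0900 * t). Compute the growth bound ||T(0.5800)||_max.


||T(0.5800)|| <= 1 * exp(-0.0900 * 0.5800)
= 1 * exp(-0.0522)
= 1 * 0.9491
= 0.9491

0.9491


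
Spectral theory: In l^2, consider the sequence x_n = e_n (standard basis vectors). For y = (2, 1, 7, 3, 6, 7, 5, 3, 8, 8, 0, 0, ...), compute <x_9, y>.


x_9 = e_9 is the standard basis vector with 1 in position 9.
<x_9, y> = y_9 = 8
As n -> infinity, <x_n, y> -> 0, confirming weak convergence of (x_n) to 0.

8


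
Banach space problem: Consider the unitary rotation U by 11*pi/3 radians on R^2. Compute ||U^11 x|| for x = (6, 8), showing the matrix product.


U is a rotation by theta = 11*pi/3
U^11 = rotation by 11*theta = 121*pi/3 = 1*pi/3 (mod 2*pi)
cos(1*pi/3) = 0.5000, sin(1*pi/3) = 0.8660
U^11 x = (0.5000 * 6 - 0.8660 * 8, 0.8660 * 6 + 0.5000 * 8)
= (-3.9282, 9.1962)
||U^11 x|| = sqrt((-3.9282)^2 + 9.1962^2) = sqrt(100.0000) = 10.0000

10.0000


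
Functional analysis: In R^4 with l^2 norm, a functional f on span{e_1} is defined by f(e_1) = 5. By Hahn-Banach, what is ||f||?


The norm of f is given by ||f|| = sup_{||x||=1} |f(x)|.
On span{e_1}, ||e_1|| = 1, so ||f|| = |f(e_1)| / ||e_1||
= |5| / 1 = 5.0000

5.0000


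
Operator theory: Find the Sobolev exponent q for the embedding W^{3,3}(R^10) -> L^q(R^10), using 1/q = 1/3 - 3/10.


Using the Sobolev embedding formula: 1/q = 1/p - k/n
1/q = 1/3 - 3/10 = 1/30
q = 1/(1/30) = 30

30.0000


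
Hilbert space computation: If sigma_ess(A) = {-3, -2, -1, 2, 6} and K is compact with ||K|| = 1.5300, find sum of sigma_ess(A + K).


By Weyl's theorem, the essential spectrum is invariant under compact perturbations.
sigma_ess(A + K) = sigma_ess(A) = {-3, -2, -1, 2, 6}
Sum = -3 + -2 + -1 + 2 + 6 = 2

2


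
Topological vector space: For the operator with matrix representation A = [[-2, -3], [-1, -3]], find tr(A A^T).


trace(A * A^T) = sum of squares of all entries
= (-2)^2 + (-3)^2 + (-1)^2 + (-3)^2
= 4 + 9 + 1 + 9
= 23

23


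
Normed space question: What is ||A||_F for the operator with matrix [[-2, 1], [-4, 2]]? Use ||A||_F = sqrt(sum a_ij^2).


||A||_F^2 = sum a_ij^2
= (-2)^2 + 1^2 + (-4)^2 + 2^2
= 4 + 1 + 16 + 4 = 25
||A||_F = sqrt(25) = 5.0000

5.0000


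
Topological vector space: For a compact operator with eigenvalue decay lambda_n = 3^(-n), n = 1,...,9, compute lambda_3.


The eigenvalue formula gives lambda_3 = 1/3^3
= 1/27
= 0.0370

0.0370


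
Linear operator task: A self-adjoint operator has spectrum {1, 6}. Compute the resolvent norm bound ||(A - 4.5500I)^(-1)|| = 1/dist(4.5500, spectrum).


dist(4.5500, {1, 6}) = min(|4.5500 - 1|, |4.5500 - 6|)
= min(3.5500, 1.4500) = 1.4500
Resolvent bound = 1/1.4500 = 0.6897

0.6897


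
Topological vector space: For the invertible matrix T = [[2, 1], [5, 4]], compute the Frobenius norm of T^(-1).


det(T) = 2*4 - 1*5 = 3
T^(-1) = (1/3) * [[4, -1], [-5, 2]] = [[1.3333, -0.3333], [-1.6667, 0.6667]]
||T^(-1)||_F^2 = 1.3333^2 + (-0.3333)^2 + (-1.6667)^2 + 0.6667^2 = 5.1111
||T^(-1)||_F = sqrt(5.1111) = 2.2608

2.2608


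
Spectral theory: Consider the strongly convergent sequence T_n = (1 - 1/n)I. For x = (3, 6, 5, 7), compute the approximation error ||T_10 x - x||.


T_10 x - x = (1 - 1/10)x - x = -x/10
||x|| = sqrt(119) = 10.9087
||T_10 x - x|| = ||x||/10 = 10.9087/10 = 1.0909

1.0909


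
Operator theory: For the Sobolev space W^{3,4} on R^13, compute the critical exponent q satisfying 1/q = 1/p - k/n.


Using the Sobolev embedding formula: 1/q = 1/p - k/n
1/q = 1/4 - 3/13 = 1/52
q = 1/(1/52) = 52

52.0000


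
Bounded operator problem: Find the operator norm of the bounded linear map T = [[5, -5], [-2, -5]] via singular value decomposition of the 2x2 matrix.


A^T A = [[29, -15], [-15, 50]]
trace(A^T A) = 79, det(A^T A) = 1225
discriminant = 79^2 - 4*1225 = 1341
Largest eigenvalue of A^T A = (trace + sqrt(disc))/2 = 57.8098
||T|| = sqrt(57.8098) = 7.6033

7.6033


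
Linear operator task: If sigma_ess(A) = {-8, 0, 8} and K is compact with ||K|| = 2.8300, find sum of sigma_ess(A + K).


By Weyl's theorem, the essential spectrum is invariant under compact perturbations.
sigma_ess(A + K) = sigma_ess(A) = {-8, 0, 8}
Sum = -8 + 0 + 8 = 0

0


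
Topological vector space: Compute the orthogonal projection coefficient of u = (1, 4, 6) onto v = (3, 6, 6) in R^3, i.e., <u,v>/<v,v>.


Computing <u,v> = 1*3 + 4*6 + 6*6 = 63
Computing <v,v> = 3^2 + 6^2 + 6^2 = 81
Projection coefficient = 63/81 = 0.7778

0.7778


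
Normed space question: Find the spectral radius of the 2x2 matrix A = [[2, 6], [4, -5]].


For a 2x2 matrix, eigenvalues satisfy lambda^2 - (trace)*lambda + det = 0
trace = 2 + -5 = -3
det = 2*-5 - 6*4 = -34
discriminant = (-3)^2 - 4*(-34) = 145
spectral radius = max |eigenvalue| = 7.5208

7.5208


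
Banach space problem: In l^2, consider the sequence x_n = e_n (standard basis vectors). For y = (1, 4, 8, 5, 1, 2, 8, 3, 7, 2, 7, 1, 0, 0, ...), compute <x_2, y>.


x_2 = e_2 is the standard basis vector with 1 in position 2.
<x_2, y> = y_2 = 4
As n -> infinity, <x_n, y> -> 0, confirming weak convergence of (x_n) to 0.

4


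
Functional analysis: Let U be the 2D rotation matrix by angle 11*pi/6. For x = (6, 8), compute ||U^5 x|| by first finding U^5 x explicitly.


U is a rotation by theta = 11*pi/6
U^5 = rotation by 5*theta = 55*pi/6 = 7*pi/6 (mod 2*pi)
cos(7*pi/6) = -0.8660, sin(7*pi/6) = -0.5000
U^5 x = (-0.8660 * 6 - -0.5000 * 8, -0.5000 * 6 + -0.8660 * 8)
= (-1.1962, -9.9282)
||U^5 x|| = sqrt((-1.1962)^2 + (-9.9282)^2) = sqrt(100.0000) = 10.0000

10.0000


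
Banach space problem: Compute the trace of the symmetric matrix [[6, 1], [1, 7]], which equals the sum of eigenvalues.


For a self-adjoint (symmetric) matrix, the eigenvalues are real.
The sum of eigenvalues equals the trace of the matrix.
trace = 6 + 7 = 13

13


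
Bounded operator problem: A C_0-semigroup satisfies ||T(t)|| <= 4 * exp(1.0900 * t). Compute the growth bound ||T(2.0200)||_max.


||T(2.0200)|| <= 4 * exp(1.0900 * 2.0200)
= 4 * exp(2.2018)
= 4 * 9.0413
= 36.1651

36.1651


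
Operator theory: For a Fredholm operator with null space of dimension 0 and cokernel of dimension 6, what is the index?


The Fredholm index is defined as ind(T) = dim(ker T) - dim(coker T)
= 0 - 6
= -6

-6


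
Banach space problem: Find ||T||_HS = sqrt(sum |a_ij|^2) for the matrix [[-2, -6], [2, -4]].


The Hilbert-Schmidt norm is sqrt(sum of squares of all entries).
Sum of squares = (-2)^2 + (-6)^2 + 2^2 + (-4)^2
= 4 + 36 + 4 + 16 = 60
||T||_HS = sqrt(60) = 7.7460

7.7460


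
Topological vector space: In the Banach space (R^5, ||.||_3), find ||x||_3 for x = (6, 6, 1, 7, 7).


The l^3 norm = (sum |x_i|^3)^(1/3)
Sum of 3th powers = 216 + 216 + 1 + 343 + 343 = 1119
||x||_3 = (1119)^(1/3) = 10.3819

10.3819


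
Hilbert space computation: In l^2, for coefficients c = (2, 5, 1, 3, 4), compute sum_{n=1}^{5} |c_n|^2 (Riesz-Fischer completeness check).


sum |c_n|^2 = 2^2 + 5^2 + 1^2 + 3^2 + 4^2
= 4 + 25 + 1 + 9 + 16
= 55

55


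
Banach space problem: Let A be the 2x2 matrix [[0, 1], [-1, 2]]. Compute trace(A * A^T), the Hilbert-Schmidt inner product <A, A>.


trace(A * A^T) = sum of squares of all entries
= 0^2 + 1^2 + (-1)^2 + 2^2
= 0 + 1 + 1 + 4
= 6

6


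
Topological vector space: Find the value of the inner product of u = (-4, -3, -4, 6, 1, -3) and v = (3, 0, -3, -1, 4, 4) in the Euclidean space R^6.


Computing the standard inner product <u, v> = sum u_i * v_i
= -4*3 + -3*0 + -4*-3 + 6*-1 + 1*4 + -3*4
= -12 + 0 + 12 + -6 + 4 + -12
= -14

-14


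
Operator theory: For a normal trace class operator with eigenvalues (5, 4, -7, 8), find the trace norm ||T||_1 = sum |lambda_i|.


For a normal operator, singular values equal |eigenvalues|.
Trace norm = sum |lambda_i| = 5 + 4 + 7 + 8
= 24

24


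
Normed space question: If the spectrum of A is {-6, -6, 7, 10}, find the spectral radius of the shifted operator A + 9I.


Spectrum of A + 9I = {3, 3, 16, 19}
Spectral radius = max |lambda| over the shifted spectrum
= max(3, 3, 16, 19) = 19

19


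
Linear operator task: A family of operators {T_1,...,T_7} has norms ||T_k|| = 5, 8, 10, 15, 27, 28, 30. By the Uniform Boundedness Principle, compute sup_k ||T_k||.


By the Uniform Boundedness Principle, the supremum of norms is finite.
sup_k ||T_k|| = max(5, 8, 10, 15, 27, 28, 30) = 30

30


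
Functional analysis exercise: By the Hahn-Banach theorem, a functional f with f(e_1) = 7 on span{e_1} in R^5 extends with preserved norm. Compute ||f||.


The norm of f is given by ||f|| = sup_{||x||=1} |f(x)|.
On span{e_1}, ||e_1|| = 1, so ||f|| = |f(e_1)| / ||e_1||
= |7| / 1 = 7.0000

7.0000


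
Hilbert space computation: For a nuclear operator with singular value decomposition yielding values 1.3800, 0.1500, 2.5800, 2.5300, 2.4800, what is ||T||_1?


The nuclear norm is the sum of all singular values.
||T||_1 = 1.3800 + 0.1500 + 2.5800 + 2.5300 + 2.4800
= 9.1200

9.1200


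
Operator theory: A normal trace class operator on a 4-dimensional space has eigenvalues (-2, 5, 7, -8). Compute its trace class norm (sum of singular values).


For a normal operator, singular values equal |eigenvalues|.
Trace norm = sum |lambda_i| = 2 + 5 + 7 + 8
= 22

22


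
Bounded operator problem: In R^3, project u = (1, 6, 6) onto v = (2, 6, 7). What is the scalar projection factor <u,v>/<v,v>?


Computing <u,v> = 1*2 + 6*6 + 6*7 = 80
Computing <v,v> = 2^2 + 6^2 + 7^2 = 89
Projection coefficient = 80/89 = 0.8989

0.8989


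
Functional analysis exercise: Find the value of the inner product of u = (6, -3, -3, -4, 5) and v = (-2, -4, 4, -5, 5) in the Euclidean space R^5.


Computing the standard inner product <u, v> = sum u_i * v_i
= 6*-2 + -3*-4 + -3*4 + -4*-5 + 5*5
= -12 + 12 + -12 + 20 + 25
= 33

33


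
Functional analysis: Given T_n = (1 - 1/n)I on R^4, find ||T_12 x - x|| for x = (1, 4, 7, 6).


T_12 x - x = (1 - 1/12)x - x = -x/12
||x|| = sqrt(102) = 10.0995
||T_12 x - x|| = ||x||/12 = 10.0995/12 = 0.8416

0.8416


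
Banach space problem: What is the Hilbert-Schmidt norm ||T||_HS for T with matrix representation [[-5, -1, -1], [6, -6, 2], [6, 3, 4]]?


The Hilbert-Schmidt norm is sqrt(sum of squares of all entries).
Sum of squares = (-5)^2 + (-1)^2 + (-1)^2 + 6^2 + (-6)^2 + 2^2 + 6^2 + 3^2 + 4^2
= 25 + 1 + 1 + 36 + 36 + 4 + 36 + 9 + 16 = 164
||T||_HS = sqrt(164) = 12.8062

12.8062


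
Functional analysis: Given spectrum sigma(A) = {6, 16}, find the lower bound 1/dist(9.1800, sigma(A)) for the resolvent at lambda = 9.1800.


dist(9.1800, {6, 16}) = min(|9.1800 - 6|, |9.1800 - 16|)
= min(3.1800, 6.8200) = 3.1800
Resolvent bound = 1/3.1800 = 0.3145

0.3145


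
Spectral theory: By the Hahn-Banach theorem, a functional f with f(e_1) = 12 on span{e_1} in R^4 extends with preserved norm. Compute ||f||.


The norm of f is given by ||f|| = sup_{||x||=1} |f(x)|.
On span{e_1}, ||e_1|| = 1, so ||f|| = |f(e_1)| / ||e_1||
= |12| / 1 = 12.0000

12.0000


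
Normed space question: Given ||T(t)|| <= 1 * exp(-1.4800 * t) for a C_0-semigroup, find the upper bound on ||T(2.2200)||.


||T(2.2200)|| <= 1 * exp(-1.4800 * 2.2200)
= 1 * exp(-3.2856)
= 1 * 0.0374
= 0.0374

0.0374


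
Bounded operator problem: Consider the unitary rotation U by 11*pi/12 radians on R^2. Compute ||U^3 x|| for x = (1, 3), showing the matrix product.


U is a rotation by theta = 11*pi/12
U^3 = rotation by 3*theta = 33*pi/12 = 9*pi/12 (mod 2*pi)
cos(9*pi/12) = -0.7071, sin(9*pi/12) = 0.7071
U^3 x = (-0.7071 * 1 - 0.7071 * 3, 0.7071 * 1 + -0.7071 * 3)
= (-2.8284, -1.4142)
||U^3 x|| = sqrt((-2.8284)^2 + (-1.4142)^2) = sqrt(10.0000) = 3.1623

3.1623
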